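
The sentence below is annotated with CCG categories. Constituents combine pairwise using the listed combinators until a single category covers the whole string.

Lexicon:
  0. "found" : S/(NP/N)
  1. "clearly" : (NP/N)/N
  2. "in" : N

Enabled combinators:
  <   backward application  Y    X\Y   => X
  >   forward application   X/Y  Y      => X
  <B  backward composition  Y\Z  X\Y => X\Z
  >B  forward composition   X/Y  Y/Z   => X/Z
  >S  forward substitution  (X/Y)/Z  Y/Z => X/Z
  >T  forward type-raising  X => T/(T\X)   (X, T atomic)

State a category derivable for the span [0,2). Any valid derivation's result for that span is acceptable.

[0,3] S   >
  [0,2] S/N   >B
    [0,1] "found" : S/(NP/N)
    [1,2] "clearly" : (NP/N)/N
  [2,3] "in" : N

S/N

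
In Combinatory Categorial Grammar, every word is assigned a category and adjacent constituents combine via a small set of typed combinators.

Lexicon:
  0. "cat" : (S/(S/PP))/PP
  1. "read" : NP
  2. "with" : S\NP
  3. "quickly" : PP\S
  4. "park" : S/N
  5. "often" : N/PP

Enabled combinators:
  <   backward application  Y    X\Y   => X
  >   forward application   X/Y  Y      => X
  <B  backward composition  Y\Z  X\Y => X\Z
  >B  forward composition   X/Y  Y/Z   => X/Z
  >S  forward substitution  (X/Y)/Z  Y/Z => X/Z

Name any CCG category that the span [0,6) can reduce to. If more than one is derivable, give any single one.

S

[0,6] S   >
  [0,4] S/(S/PP)   >
    [0,1] "cat" : (S/(S/PP))/PP
    [1,4] PP   <
      [1,2] "read" : NP
      [2,4] PP\NP   <B
        [2,3] "with" : S\NP
        [3,4] "quickly" : PP\S
  [4,6] S/PP   >B
    [4,5] "park" : S/N
    [5,6] "often" : N/PP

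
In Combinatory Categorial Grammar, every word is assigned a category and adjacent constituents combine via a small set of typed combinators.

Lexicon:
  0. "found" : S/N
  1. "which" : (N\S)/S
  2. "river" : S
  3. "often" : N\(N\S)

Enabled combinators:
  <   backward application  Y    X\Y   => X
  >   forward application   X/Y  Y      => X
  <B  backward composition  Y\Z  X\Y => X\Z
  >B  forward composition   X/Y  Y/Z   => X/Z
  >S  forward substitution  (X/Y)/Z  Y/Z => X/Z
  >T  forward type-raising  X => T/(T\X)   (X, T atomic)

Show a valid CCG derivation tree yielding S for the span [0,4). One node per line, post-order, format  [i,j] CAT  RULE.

[0,1] S/N  lex  "found"
[1,2] (N\S)/S  lex  "which"
[2,3] S  lex  "river"
[1,3] N\S  >  k=2
[3,4] N\(N\S)  lex  "often"
[1,4] N  <  k=3
[0,4] S  >  k=1

[0,4] S   >
  [0,1] "found" : S/N
  [1,4] N   <
    [1,3] N\S   >
      [1,2] "which" : (N\S)/S
      [2,3] "river" : S
    [3,4] "often" : N\(N\S)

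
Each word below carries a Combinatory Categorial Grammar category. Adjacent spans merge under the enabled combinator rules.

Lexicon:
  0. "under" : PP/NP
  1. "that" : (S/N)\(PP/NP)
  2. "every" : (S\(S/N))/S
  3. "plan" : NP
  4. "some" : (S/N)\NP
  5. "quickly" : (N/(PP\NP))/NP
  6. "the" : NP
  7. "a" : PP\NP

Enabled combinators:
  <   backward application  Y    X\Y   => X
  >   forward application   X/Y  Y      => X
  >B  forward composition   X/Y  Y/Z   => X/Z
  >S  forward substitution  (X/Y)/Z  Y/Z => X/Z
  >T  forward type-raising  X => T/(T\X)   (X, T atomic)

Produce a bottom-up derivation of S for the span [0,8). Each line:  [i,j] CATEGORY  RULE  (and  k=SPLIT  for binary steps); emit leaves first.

[0,8] S   <
  [0,2] S/N   <
    [0,1] "under" : PP/NP
    [1,2] "that" : (S/N)\(PP/NP)
  [2,8] S\(S/N)   >
    [2,3] "every" : (S\(S/N))/S
    [3,8] S   >
      [3,5] S/N   <
        [3,4] "plan" : NP
        [4,5] "some" : (S/N)\NP
      [5,8] N   >
        [5,7] N/(PP\NP)   >
          [5,6] "quickly" : (N/(PP\NP))/NP
          [6,7] "the" : NP
        [7,8] "a" : PP\NP

[0,1] PP/NP  lex  "under"
[1,2] (S/N)\(PP/NP)  lex  "that"
[0,2] S/N  <  k=1
[2,3] (S\(S/N))/S  lex  "every"
[3,4] NP  lex  "plan"
[4,5] (S/N)\NP  lex  "some"
[3,5] S/N  <  k=4
[5,6] (N/(PP\NP))/NP  lex  "quickly"
[6,7] NP  lex  "the"
[5,7] N/(PP\NP)  >  k=6
[7,8] PP\NP  lex  "a"
[5,8] N  >  k=7
[3,8] S  >  k=5
[2,8] S\(S/N)  >  k=3
[0,8] S  <  k=2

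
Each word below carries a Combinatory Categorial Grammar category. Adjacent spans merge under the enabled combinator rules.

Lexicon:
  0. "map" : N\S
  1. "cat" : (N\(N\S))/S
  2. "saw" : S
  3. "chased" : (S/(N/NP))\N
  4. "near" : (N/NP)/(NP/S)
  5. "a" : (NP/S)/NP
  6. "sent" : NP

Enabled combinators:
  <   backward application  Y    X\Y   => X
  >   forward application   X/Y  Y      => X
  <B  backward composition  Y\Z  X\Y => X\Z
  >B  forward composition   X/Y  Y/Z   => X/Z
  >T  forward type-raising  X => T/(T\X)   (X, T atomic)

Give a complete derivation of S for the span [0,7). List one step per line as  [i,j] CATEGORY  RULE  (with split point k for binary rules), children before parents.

[0,1] N\S  lex  "map"
[1,2] (N\(N\S))/S  lex  "cat"
[2,3] S  lex  "saw"
[1,3] N\(N\S)  >  k=2
[0,3] N  <  k=1
[3,4] (S/(N/NP))\N  lex  "chased"
[0,4] S/(N/NP)  <  k=3
[4,5] (N/NP)/(NP/S)  lex  "near"
[5,6] (NP/S)/NP  lex  "a"
[6,7] NP  lex  "sent"
[5,7] NP/S  >  k=6
[4,7] N/NP  >  k=5
[0,7] S  >  k=4

[0,7] S   >
  [0,4] S/(N/NP)   <
    [0,3] N   <
      [0,1] "map" : N\S
      [1,3] N\(N\S)   >
        [1,2] "cat" : (N\(N\S))/S
        [2,3] "saw" : S
    [3,4] "chased" : (S/(N/NP))\N
  [4,7] N/NP   >
    [4,5] "near" : (N/NP)/(NP/S)
    [5,7] NP/S   >
      [5,6] "a" : (NP/S)/NP
      [6,7] "sent" : NP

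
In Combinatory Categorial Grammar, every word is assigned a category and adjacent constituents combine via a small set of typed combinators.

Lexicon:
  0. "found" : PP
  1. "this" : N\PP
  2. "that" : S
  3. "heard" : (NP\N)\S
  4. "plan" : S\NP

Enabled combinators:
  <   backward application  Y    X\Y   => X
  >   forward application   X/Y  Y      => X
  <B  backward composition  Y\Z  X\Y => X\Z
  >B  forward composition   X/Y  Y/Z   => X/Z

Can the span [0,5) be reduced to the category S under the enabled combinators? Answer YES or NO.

YES

[0,5] S   <
  [0,4] NP   <
    [0,2] N   <
      [0,1] "found" : PP
      [1,2] "this" : N\PP
    [2,4] NP\N   <
      [2,3] "that" : S
      [3,4] "heard" : (NP\N)\S
  [4,5] "plan" : S\NP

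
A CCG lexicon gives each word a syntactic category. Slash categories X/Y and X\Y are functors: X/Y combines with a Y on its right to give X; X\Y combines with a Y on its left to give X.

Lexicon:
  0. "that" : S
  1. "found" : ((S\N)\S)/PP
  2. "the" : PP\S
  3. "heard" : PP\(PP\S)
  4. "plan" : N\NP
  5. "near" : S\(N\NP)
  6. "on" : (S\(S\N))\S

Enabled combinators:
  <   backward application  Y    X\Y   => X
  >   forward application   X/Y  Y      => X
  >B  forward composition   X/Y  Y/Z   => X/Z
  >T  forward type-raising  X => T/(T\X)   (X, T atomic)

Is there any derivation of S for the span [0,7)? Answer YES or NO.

[0,7] S   <
  [0,4] S\N   <
    [0,1] "that" : S
    [1,4] (S\N)\S   >
      [1,2] "found" : ((S\N)\S)/PP
      [2,4] PP   <
        [2,3] "the" : PP\S
        [3,4] "heard" : PP\(PP\S)
  [4,7] S\(S\N)   <
    [4,6] S   <
      [4,5] "plan" : N\NP
      [5,6] "near" : S\(N\NP)
    [6,7] "on" : (S\(S\N))\S

YES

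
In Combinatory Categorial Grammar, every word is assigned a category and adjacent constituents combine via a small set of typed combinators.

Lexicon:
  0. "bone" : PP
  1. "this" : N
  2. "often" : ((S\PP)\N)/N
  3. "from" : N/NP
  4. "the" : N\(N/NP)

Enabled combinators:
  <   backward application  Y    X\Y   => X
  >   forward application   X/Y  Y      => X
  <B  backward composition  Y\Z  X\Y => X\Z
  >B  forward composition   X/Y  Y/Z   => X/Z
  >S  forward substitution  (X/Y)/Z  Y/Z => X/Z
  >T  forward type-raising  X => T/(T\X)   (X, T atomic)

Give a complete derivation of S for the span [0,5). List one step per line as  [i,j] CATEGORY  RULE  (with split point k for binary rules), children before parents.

[0,5] S   <
  [0,1] "bone" : PP
  [1,5] S\PP   <
    [1,2] "this" : N
    [2,5] (S\PP)\N   >
      [2,3] "often" : ((S\PP)\N)/N
      [3,5] N   <
        [3,4] "from" : N/NP
        [4,5] "the" : N\(N/NP)

[0,1] PP  lex  "bone"
[1,2] N  lex  "this"
[2,3] ((S\PP)\N)/N  lex  "often"
[3,4] N/NP  lex  "from"
[4,5] N\(N/NP)  lex  "the"
[3,5] N  <  k=4
[2,5] (S\PP)\N  >  k=3
[1,5] S\PP  <  k=2
[0,5] S  <  k=1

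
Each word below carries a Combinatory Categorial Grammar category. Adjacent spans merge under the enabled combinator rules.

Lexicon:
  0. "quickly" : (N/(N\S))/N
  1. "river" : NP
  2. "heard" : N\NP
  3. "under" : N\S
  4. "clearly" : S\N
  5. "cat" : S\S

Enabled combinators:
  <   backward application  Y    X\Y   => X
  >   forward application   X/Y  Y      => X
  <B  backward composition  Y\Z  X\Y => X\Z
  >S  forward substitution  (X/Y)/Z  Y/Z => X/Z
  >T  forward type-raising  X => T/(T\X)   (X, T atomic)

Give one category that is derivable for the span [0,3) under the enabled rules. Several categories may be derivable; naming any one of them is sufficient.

[0,6] S   <
  [0,4] N   >
    [0,3] N/(N\S)   >
      [0,1] "quickly" : (N/(N\S))/N
      [1,3] N   >
        [1,2] N/(N\NP)   >T
          [1,2] "river" : NP
        [2,3] "heard" : N\NP
    [3,4] "under" : N\S
  [4,6] S\N   <B
    [4,5] "clearly" : S\N
    [5,6] "cat" : S\S

N/(N\S)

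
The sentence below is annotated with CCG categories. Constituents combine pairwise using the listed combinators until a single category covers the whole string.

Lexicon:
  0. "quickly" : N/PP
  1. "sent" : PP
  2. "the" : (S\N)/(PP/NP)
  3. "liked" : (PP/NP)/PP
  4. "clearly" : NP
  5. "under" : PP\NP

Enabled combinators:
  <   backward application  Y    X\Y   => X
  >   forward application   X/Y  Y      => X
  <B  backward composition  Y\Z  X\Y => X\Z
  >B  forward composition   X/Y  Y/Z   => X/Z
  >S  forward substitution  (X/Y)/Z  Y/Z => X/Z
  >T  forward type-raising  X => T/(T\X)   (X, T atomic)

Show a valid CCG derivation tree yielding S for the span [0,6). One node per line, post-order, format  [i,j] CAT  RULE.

[0,6] S   <
  [0,2] N   >
    [0,1] "quickly" : N/PP
    [1,2] "sent" : PP
  [2,6] S\N   >
    [2,3] "the" : (S\N)/(PP/NP)
    [3,6] PP/NP   >
      [3,4] "liked" : (PP/NP)/PP
      [4,6] PP   >
        [4,5] PP/(PP\NP)   >T
          [4,5] "clearly" : NP
        [5,6] "under" : PP\NP

[0,1] N/PP  lex  "quickly"
[1,2] PP  lex  "sent"
[0,2] N  >  k=1
[2,3] (S\N)/(PP/NP)  lex  "the"
[3,4] (PP/NP)/PP  lex  "liked"
[4,5] NP  lex  "clearly"
[4,5] PP/(PP\NP)  >T
[5,6] PP\NP  lex  "under"
[4,6] PP  >  k=5
[3,6] PP/NP  >  k=4
[2,6] S\N  >  k=3
[0,6] S  <  k=2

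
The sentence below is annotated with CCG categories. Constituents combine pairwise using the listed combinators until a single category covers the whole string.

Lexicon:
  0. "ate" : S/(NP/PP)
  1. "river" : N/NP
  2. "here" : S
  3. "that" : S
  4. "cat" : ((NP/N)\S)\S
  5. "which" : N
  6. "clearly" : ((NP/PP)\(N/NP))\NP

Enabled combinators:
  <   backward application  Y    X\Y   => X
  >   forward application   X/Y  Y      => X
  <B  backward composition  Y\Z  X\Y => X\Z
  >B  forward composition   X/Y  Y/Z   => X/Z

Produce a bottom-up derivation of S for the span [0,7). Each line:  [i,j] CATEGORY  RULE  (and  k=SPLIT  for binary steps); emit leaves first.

[0,1] S/(NP/PP)  lex  "ate"
[1,2] N/NP  lex  "river"
[2,3] S  lex  "here"
[3,4] S  lex  "that"
[4,5] ((NP/N)\S)\S  lex  "cat"
[3,5] (NP/N)\S  <  k=4
[2,5] NP/N  <  k=3
[5,6] N  lex  "which"
[2,6] NP  >  k=5
[6,7] ((NP/PP)\(N/NP))\NP  lex  "clearly"
[2,7] (NP/PP)\(N/NP)  <  k=6
[1,7] NP/PP  <  k=2
[0,7] S  >  k=1

[0,7] S   >
  [0,1] "ate" : S/(NP/PP)
  [1,7] NP/PP   <
    [1,2] "river" : N/NP
    [2,7] (NP/PP)\(N/NP)   <
      [2,6] NP   >
        [2,5] NP/N   <
          [2,3] "here" : S
          [3,5] (NP/N)\S   <
            [3,4] "that" : S
            [4,5] "cat" : ((NP/N)\S)\S
        [5,6] "which" : N
      [6,7] "clearly" : ((NP/PP)\(N/NP))\NP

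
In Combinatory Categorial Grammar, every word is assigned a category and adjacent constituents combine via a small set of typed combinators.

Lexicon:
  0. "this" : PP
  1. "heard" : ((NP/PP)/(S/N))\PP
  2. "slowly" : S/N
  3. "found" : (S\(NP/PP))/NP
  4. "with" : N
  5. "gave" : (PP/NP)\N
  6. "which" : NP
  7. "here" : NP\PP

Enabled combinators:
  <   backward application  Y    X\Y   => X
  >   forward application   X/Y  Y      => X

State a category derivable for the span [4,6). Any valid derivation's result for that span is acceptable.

PP/NP

[0,8] S   <
  [0,3] NP/PP   >
    [0,2] (NP/PP)/(S/N)   <
      [0,1] "this" : PP
      [1,2] "heard" : ((NP/PP)/(S/N))\PP
    [2,3] "slowly" : S/N
  [3,8] S\(NP/PP)   >
    [3,4] "found" : (S\(NP/PP))/NP
    [4,8] NP   <
      [4,7] PP   >
        [4,6] PP/NP   <
          [4,5] "with" : N
          [5,6] "gave" : (PP/NP)\N
        [6,7] "which" : NP
      [7,8] "here" : NP\PP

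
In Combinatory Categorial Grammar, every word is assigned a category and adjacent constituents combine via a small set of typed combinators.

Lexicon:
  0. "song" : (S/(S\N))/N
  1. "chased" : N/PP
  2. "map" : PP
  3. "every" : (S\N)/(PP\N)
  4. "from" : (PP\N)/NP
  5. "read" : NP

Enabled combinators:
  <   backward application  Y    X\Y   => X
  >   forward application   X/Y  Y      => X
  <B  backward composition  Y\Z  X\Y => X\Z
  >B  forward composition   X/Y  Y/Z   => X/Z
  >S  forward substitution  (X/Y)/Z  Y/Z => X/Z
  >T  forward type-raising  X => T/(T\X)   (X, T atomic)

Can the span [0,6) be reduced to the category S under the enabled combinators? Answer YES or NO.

[0,6] S   >
  [0,3] S/(S\N)   >
    [0,1] "song" : (S/(S\N))/N
    [1,3] N   >
      [1,2] "chased" : N/PP
      [2,3] "map" : PP
  [3,6] S\N   >
    [3,4] "every" : (S\N)/(PP\N)
    [4,6] PP\N   >
      [4,5] "from" : (PP\N)/NP
      [5,6] "read" : NP

YES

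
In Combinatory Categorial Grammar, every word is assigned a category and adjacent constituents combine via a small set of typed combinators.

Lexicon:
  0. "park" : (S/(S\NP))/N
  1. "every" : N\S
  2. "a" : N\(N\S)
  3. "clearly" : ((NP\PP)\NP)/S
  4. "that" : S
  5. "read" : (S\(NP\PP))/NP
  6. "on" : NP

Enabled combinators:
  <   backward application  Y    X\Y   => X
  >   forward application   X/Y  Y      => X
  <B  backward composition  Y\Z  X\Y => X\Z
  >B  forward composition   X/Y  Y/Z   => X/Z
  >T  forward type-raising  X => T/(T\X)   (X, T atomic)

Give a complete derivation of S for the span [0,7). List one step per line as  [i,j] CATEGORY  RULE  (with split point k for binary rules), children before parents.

[0,1] (S/(S\NP))/N  lex  "park"
[1,2] N\S  lex  "every"
[2,3] N\(N\S)  lex  "a"
[1,3] N  <  k=2
[0,3] S/(S\NP)  >  k=1
[3,4] ((NP\PP)\NP)/S  lex  "clearly"
[4,5] S  lex  "that"
[3,5] (NP\PP)\NP  >  k=4
[5,6] (S\(NP\PP))/NP  lex  "read"
[6,7] NP  lex  "on"
[5,7] S\(NP\PP)  >  k=6
[3,7] S\NP  <B  k=5
[0,7] S  >  k=3

[0,7] S   >
  [0,3] S/(S\NP)   >
    [0,1] "park" : (S/(S\NP))/N
    [1,3] N   <
      [1,2] "every" : N\S
      [2,3] "a" : N\(N\S)
  [3,7] S\NP   <B
    [3,5] (NP\PP)\NP   >
      [3,4] "clearly" : ((NP\PP)\NP)/S
      [4,5] "that" : S
    [5,7] S\(NP\PP)   >
      [5,6] "read" : (S\(NP\PP))/NP
      [6,7] "on" : NP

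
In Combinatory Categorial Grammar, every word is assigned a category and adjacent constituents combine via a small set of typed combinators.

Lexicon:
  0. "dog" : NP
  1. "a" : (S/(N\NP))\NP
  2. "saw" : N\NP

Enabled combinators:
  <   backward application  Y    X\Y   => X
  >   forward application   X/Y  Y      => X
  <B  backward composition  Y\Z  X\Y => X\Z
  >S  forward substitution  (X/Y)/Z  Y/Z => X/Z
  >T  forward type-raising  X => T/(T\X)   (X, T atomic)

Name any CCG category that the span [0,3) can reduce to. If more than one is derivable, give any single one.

[0,3] S   >
  [0,2] S/(N\NP)   <
    [0,1] "dog" : NP
    [1,2] "a" : (S/(N\NP))\NP
  [2,3] "saw" : N\NP

S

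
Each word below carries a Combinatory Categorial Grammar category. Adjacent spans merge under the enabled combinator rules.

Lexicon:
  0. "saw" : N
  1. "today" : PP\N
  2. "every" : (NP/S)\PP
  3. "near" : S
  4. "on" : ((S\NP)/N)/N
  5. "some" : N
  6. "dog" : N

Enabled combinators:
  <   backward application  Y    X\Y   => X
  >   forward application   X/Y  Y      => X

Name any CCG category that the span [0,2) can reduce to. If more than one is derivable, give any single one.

[0,7] S   <
  [0,4] NP   >
    [0,3] NP/S   <
      [0,2] PP   <
        [0,1] "saw" : N
        [1,2] "today" : PP\N
      [2,3] "every" : (NP/S)\PP
    [3,4] "near" : S
  [4,7] S\NP   >
    [4,6] (S\NP)/N   >
      [4,5] "on" : ((S\NP)/N)/N
      [5,6] "some" : N
    [6,7] "dog" : N

PP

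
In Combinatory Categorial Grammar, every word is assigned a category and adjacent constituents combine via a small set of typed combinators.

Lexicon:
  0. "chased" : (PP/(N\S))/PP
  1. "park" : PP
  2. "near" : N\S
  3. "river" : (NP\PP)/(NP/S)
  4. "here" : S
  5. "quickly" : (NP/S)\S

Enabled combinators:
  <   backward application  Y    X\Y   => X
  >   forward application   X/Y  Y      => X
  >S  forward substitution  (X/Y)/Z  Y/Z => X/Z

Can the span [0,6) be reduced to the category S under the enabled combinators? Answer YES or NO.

(PP/(N\S))/PP PP N\S (NP\PP)/(NP/S) S (NP/S)\S
CKY chart[0,6] = {NP}; S ∉ chart

NO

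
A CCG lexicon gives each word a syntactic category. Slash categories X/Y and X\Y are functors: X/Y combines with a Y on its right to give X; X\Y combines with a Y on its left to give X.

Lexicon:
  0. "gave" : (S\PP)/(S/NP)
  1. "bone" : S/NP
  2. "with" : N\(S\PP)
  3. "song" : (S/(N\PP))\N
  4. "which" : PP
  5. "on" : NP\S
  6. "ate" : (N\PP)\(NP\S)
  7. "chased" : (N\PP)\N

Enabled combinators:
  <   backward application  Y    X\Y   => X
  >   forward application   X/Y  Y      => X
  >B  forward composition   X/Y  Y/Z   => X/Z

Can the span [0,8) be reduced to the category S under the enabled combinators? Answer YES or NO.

YES

[0,8] S   >
  [0,4] S/(N\PP)   <
    [0,3] N   <
      [0,2] S\PP   >
        [0,1] "gave" : (S\PP)/(S/NP)
        [1,2] "bone" : S/NP
      [2,3] "with" : N\(S\PP)
    [3,4] "song" : (S/(N\PP))\N
  [4,8] N\PP   <
    [4,7] N   <
      [4,5] "which" : PP
      [5,7] N\PP   <
        [5,6] "on" : NP\S
        [6,7] "ate" : (N\PP)\(NP\S)
    [7,8] "chased" : (N\PP)\N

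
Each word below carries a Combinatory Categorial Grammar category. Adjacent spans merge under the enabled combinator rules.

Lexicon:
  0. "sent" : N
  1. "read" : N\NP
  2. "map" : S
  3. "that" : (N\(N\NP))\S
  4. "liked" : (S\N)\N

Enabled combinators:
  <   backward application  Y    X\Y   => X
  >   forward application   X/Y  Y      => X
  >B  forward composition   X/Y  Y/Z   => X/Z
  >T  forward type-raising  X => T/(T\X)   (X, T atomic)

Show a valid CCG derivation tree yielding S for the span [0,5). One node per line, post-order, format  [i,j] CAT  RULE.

[0,1] N  lex  "sent"
[1,2] N\NP  lex  "read"
[2,3] S  lex  "map"
[3,4] (N\(N\NP))\S  lex  "that"
[2,4] N\(N\NP)  <  k=3
[1,4] N  <  k=2
[4,5] (S\N)\N  lex  "liked"
[1,5] S\N  <  k=4
[0,5] S  <  k=1

[0,5] S   <
  [0,1] "sent" : N
  [1,5] S\N   <
    [1,4] N   <
      [1,2] "read" : N\NP
      [2,4] N\(N\NP)   <
        [2,3] "map" : S
        [3,4] "that" : (N\(N\NP))\S
    [4,5] "liked" : (S\N)\N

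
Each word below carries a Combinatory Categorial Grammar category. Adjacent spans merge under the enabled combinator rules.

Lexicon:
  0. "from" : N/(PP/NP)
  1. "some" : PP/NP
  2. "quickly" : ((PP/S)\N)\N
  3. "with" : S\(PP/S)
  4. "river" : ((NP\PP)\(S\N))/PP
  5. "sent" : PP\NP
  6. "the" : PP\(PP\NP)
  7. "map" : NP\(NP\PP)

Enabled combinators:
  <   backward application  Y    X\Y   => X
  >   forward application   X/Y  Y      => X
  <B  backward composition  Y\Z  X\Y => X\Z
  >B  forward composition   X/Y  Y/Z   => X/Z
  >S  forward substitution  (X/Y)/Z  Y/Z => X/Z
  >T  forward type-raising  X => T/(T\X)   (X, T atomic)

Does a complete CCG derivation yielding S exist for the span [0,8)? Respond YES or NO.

NO

N/(PP/NP) PP/NP ((PP/S)\N)\N S\(PP/S) ((NP\PP)\(S\N))/PP PP\NP PP\(PP\NP) NP\(NP\PP)
CKY chart[0,8] = {N/(N\NP), NP, NP/(NP\NP), PP/(PP\NP), S/(S\NP)}; S ∉ chart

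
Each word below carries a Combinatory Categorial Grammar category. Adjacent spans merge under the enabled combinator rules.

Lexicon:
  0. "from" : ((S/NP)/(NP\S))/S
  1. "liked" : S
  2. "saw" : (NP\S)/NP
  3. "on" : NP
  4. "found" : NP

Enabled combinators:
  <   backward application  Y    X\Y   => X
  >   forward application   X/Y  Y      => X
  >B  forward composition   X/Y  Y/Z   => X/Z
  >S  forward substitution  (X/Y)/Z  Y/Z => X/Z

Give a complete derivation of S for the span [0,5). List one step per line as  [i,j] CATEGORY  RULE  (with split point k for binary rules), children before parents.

[0,1] ((S/NP)/(NP\S))/S  lex  "from"
[1,2] S  lex  "liked"
[0,2] (S/NP)/(NP\S)  >  k=1
[2,3] (NP\S)/NP  lex  "saw"
[3,4] NP  lex  "on"
[2,4] NP\S  >  k=3
[0,4] S/NP  >  k=2
[4,5] NP  lex  "found"
[0,5] S  >  k=4

[0,5] S   >
  [0,4] S/NP   >
    [0,2] (S/NP)/(NP\S)   >
      [0,1] "from" : ((S/NP)/(NP\S))/S
      [1,2] "liked" : S
    [2,4] NP\S   >
      [2,3] "saw" : (NP\S)/NP
      [3,4] "on" : NP
  [4,5] "found" : NP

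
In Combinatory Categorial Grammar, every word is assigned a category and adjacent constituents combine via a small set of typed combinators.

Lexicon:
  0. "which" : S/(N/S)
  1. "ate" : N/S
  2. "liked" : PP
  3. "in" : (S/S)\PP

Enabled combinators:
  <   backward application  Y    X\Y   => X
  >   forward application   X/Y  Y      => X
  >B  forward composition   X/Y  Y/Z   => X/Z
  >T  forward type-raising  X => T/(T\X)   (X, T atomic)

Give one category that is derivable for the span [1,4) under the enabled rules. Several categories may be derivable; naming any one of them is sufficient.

N/S

[0,4] S   >
  [0,1] "which" : S/(N/S)
  [1,4] N/S   >B
    [1,2] "ate" : N/S
    [2,4] S/S   <
      [2,3] "liked" : PP
      [3,4] "in" : (S/S)\PP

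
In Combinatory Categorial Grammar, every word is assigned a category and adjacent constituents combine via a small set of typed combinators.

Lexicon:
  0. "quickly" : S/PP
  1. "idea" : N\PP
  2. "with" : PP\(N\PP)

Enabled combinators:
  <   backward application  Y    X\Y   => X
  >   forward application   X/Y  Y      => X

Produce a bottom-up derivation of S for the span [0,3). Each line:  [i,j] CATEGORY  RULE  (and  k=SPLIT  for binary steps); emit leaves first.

[0,3] S   >
  [0,1] "quickly" : S/PP
  [1,3] PP   <
    [1,2] "idea" : N\PP
    [2,3] "with" : PP\(N\PP)

[0,1] S/PP  lex  "quickly"
[1,2] N\PP  lex  "idea"
[2,3] PP\(N\PP)  lex  "with"
[1,3] PP  <  k=2
[0,3] S  >  k=1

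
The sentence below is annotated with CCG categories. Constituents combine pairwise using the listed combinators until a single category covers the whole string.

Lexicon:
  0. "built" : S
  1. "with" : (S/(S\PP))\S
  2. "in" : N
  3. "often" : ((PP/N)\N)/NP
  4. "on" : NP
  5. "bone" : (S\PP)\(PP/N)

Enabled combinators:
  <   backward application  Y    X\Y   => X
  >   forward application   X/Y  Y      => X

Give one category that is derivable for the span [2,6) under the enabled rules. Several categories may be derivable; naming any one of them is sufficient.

S\PP

[0,6] S   >
  [0,2] S/(S\PP)   <
    [0,1] "built" : S
    [1,2] "with" : (S/(S\PP))\S
  [2,6] S\PP   <
    [2,5] PP/N   <
      [2,3] "in" : N
      [3,5] (PP/N)\N   >
        [3,4] "often" : ((PP/N)\N)/NP
        [4,5] "on" : NP
    [5,6] "bone" : (S\PP)\(PP/N)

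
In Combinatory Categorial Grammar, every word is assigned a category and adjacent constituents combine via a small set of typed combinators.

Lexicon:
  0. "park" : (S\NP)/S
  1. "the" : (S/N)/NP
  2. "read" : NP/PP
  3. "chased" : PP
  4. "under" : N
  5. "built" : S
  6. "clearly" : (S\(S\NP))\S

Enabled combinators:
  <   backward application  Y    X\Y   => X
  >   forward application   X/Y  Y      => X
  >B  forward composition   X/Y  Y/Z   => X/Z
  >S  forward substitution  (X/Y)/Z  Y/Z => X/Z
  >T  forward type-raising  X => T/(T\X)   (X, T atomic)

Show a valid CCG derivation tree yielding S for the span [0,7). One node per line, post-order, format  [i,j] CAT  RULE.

[0,7] S   <
  [0,5] S\NP   >
    [0,1] "park" : (S\NP)/S
    [1,5] S   >
      [1,4] S/N   >
        [1,2] "the" : (S/N)/NP
        [2,4] NP   >
          [2,3] "read" : NP/PP
          [3,4] "chased" : PP
      [4,5] "under" : N
  [5,7] S\(S\NP)   <
    [5,6] "built" : S
    [6,7] "clearly" : (S\(S\NP))\S

[0,1] (S\NP)/S  lex  "park"
[1,2] (S/N)/NP  lex  "the"
[2,3] NP/PP  lex  "read"
[3,4] PP  lex  "chased"
[2,4] NP  >  k=3
[1,4] S/N  >  k=2
[4,5] N  lex  "under"
[1,5] S  >  k=4
[0,5] S\NP  >  k=1
[5,6] S  lex  "built"
[6,7] (S\(S\NP))\S  lex  "clearly"
[5,7] S\(S\NP)  <  k=6
[0,7] S  <  k=5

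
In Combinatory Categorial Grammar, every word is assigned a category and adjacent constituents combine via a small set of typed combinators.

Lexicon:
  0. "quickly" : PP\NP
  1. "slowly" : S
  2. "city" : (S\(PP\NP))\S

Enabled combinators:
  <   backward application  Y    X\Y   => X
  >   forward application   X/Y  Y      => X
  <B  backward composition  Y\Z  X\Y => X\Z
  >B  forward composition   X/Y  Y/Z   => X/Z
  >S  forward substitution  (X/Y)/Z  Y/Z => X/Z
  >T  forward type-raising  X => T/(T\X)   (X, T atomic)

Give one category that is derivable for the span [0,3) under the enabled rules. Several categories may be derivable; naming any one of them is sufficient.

S

[0,3] S   <
  [0,1] "quickly" : PP\NP
  [1,3] S\(PP\NP)   <
    [1,2] "slowly" : S
    [2,3] "city" : (S\(PP\NP))\S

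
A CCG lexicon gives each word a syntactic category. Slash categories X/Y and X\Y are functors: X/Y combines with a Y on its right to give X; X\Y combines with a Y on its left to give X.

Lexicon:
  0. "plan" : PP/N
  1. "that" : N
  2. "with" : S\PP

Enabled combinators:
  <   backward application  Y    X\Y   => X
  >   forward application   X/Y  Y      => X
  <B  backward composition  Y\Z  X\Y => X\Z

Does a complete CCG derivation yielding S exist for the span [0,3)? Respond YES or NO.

YES

[0,3] S   <
  [0,2] PP   >
    [0,1] "plan" : PP/N
    [1,2] "that" : N
  [2,3] "with" : S\PP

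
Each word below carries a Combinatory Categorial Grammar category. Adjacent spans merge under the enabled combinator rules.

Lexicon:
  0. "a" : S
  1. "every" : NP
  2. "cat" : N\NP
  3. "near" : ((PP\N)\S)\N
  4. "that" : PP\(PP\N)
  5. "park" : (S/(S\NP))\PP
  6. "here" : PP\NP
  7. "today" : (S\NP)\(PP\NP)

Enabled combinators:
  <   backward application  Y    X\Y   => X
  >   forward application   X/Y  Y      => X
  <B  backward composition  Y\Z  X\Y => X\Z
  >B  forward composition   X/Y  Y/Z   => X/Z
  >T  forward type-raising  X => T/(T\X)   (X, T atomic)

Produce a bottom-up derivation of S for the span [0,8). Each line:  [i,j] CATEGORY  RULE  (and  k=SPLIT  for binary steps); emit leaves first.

[0,8] S   >
  [0,6] S/(S\NP)   <
    [0,5] PP   <
      [0,4] PP\N   <
        [0,1] "a" : S
        [1,4] (PP\N)\S   <
          [1,3] N   <
            [1,2] "every" : NP
            [2,3] "cat" : N\NP
          [3,4] "near" : ((PP\N)\S)\N
      [4,5] "that" : PP\(PP\N)
    [5,6] "park" : (S/(S\NP))\PP
  [6,8] S\NP   <
    [6,7] "here" : PP\NP
    [7,8] "today" : (S\NP)\(PP\NP)

[0,1] S  lex  "a"
[1,2] NP  lex  "every"
[2,3] N\NP  lex  "cat"
[1,3] N  <  k=2
[3,4] ((PP\N)\S)\N  lex  "near"
[1,4] (PP\N)\S  <  k=3
[0,4] PP\N  <  k=1
[4,5] PP\(PP\N)  lex  "that"
[0,5] PP  <  k=4
[5,6] (S/(S\NP))\PP  lex  "park"
[0,6] S/(S\NP)  <  k=5
[6,7] PP\NP  lex  "here"
[7,8] (S\NP)\(PP\NP)  lex  "today"
[6,8] S\NP  <  k=7
[0,8] S  >  k=6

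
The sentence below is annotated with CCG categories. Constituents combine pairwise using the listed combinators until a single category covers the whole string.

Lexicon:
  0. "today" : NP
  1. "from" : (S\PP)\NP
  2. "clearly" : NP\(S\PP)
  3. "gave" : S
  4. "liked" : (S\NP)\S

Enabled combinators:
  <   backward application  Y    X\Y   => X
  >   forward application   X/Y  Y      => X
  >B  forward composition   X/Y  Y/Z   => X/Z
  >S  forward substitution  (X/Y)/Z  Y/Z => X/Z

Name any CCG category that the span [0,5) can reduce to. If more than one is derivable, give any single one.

[0,5] S   <
  [0,3] NP   <
    [0,2] S\PP   <
      [0,1] "today" : NP
      [1,2] "from" : (S\PP)\NP
    [2,3] "clearly" : NP\(S\PP)
  [3,5] S\NP   <
    [3,4] "gave" : S
    [4,5] "liked" : (S\NP)\S

S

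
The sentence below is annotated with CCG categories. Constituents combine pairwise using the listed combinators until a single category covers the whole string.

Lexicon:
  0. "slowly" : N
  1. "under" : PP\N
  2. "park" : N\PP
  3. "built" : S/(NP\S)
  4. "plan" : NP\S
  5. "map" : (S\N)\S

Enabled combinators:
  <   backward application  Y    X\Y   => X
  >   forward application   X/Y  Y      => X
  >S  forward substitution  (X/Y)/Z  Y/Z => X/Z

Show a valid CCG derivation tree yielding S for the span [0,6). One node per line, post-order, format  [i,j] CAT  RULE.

[0,1] N  lex  "slowly"
[1,2] PP\N  lex  "under"
[0,2] PP  <  k=1
[2,3] N\PP  lex  "park"
[0,3] N  <  k=2
[3,4] S/(NP\S)  lex  "built"
[4,5] NP\S  lex  "plan"
[3,5] S  >  k=4
[5,6] (S\N)\S  lex  "map"
[3,6] S\N  <  k=5
[0,6] S  <  k=3

[0,6] S   <
  [0,3] N   <
    [0,2] PP   <
      [0,1] "slowly" : N
      [1,2] "under" : PP\N
    [2,3] "park" : N\PP
  [3,6] S\N   <
    [3,5] S   >
      [3,4] "built" : S/(NP\S)
      [4,5] "plan" : NP\S
    [5,6] "map" : (S\N)\S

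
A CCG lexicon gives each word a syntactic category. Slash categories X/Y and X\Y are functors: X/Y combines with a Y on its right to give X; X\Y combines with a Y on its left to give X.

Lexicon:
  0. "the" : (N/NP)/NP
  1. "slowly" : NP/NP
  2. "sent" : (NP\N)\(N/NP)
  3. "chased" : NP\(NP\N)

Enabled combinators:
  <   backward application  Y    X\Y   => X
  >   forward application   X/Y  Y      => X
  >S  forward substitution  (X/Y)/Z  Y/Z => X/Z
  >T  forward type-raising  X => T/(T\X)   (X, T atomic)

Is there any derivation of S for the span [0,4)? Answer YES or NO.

(N/NP)/NP NP/NP (NP\N)\(N/NP) NP\(NP\N)
CKY chart[0,4] = {N/(N\NP), NP, NP/(NP\NP), PP/(PP\NP), S/(S\NP)}; S ∉ chart

NO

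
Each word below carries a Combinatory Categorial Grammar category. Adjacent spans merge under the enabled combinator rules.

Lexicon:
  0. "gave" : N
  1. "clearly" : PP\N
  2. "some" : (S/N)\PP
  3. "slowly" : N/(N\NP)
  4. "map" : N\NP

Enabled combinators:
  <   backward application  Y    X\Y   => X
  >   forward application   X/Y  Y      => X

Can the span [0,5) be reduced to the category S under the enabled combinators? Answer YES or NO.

YES

[0,5] S   >
  [0,3] S/N   <
    [0,2] PP   <
      [0,1] "gave" : N
      [1,2] "clearly" : PP\N
    [2,3] "some" : (S/N)\PP
  [3,5] N   >
    [3,4] "slowly" : N/(N\NP)
    [4,5] "map" : N\NP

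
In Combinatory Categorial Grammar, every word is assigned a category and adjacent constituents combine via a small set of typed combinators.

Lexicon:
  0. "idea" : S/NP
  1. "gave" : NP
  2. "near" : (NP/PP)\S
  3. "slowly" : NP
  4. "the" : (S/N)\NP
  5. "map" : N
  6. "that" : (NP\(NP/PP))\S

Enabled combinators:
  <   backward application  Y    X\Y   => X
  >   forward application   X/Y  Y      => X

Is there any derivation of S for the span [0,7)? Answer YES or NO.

NO

S/NP NP (NP/PP)\S NP (S/N)\NP N (NP\(NP/PP))\S
CKY chart[0,7] = {NP}; S ∉ chart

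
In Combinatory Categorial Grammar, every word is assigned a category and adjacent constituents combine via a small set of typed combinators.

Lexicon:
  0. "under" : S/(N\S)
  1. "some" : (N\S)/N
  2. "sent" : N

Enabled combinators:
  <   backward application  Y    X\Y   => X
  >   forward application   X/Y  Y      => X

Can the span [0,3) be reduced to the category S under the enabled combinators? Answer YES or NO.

[0,3] S   >
  [0,1] "under" : S/(N\S)
  [1,3] N\S   >
    [1,2] "some" : (N\S)/N
    [2,3] "sent" : N

YES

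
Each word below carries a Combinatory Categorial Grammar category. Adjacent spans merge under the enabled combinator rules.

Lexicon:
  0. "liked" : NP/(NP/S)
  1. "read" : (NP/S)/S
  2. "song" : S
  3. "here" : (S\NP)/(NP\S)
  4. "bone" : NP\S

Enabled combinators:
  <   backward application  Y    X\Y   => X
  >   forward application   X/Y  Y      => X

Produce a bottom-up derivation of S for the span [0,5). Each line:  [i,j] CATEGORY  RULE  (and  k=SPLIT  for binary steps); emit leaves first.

[0,5] S   <
  [0,3] NP   >
    [0,1] "liked" : NP/(NP/S)
    [1,3] NP/S   >
      [1,2] "read" : (NP/S)/S
      [2,3] "song" : S
  [3,5] S\NP   >
    [3,4] "here" : (S\NP)/(NP\S)
    [4,5] "bone" : NP\S

[0,1] NP/(NP/S)  lex  "liked"
[1,2] (NP/S)/S  lex  "read"
[2,3] S  lex  "song"
[1,3] NP/S  >  k=2
[0,3] NP  >  k=1
[3,4] (S\NP)/(NP\S)  lex  "here"
[4,5] NP\S  lex  "bone"
[3,5] S\NP  >  k=4
[0,5] S  <  k=3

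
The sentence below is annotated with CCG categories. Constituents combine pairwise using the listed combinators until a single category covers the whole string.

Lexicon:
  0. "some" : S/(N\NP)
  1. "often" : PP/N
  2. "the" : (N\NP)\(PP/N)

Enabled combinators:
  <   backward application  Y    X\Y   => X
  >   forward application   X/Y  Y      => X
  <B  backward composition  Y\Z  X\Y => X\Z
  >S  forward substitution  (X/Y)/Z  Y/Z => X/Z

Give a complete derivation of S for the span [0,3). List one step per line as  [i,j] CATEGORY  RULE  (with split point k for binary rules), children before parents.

[0,3] S   >
  [0,1] "some" : S/(N\NP)
  [1,3] N\NP   <
    [1,2] "often" : PP/N
    [2,3] "the" : (N\NP)\(PP/N)

[0,1] S/(N\NP)  lex  "some"
[1,2] PP/N  lex  "often"
[2,3] (N\NP)\(PP/N)  lex  "the"
[1,3] N\NP  <  k=2
[0,3] S  >  k=1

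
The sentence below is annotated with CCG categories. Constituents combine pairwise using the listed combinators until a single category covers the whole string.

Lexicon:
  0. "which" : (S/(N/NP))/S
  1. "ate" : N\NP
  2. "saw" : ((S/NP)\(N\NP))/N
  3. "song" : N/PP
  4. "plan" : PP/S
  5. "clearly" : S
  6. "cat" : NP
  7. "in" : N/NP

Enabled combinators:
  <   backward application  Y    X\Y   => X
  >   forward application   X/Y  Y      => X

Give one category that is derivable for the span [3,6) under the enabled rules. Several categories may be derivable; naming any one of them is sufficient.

[0,8] S   >
  [0,7] S/(N/NP)   >
    [0,1] "which" : (S/(N/NP))/S
    [1,7] S   >
      [1,6] S/NP   <
        [1,2] "ate" : N\NP
        [2,6] (S/NP)\(N\NP)   >
          [2,3] "saw" : ((S/NP)\(N\NP))/N
          [3,6] N   >
            [3,4] "song" : N/PP
            [4,6] PP   >
              [4,5] "plan" : PP/S
              [5,6] "clearly" : S
      [6,7] "cat" : NP
  [7,8] "in" : N/NP

N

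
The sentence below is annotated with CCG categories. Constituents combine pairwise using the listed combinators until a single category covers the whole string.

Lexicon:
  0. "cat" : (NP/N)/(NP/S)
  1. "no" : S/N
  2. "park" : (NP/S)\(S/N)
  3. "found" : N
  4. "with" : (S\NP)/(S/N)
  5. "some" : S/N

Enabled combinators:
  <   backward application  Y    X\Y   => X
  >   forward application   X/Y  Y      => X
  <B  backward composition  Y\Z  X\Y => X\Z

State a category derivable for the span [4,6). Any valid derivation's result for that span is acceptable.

[0,6] S   <
  [0,4] NP   >
    [0,3] NP/N   >
      [0,1] "cat" : (NP/N)/(NP/S)
      [1,3] NP/S   <
        [1,2] "no" : S/N
        [2,3] "park" : (NP/S)\(S/N)
    [3,4] "found" : N
  [4,6] S\NP   >
    [4,5] "with" : (S\NP)/(S/N)
    [5,6] "some" : S/N

S\NP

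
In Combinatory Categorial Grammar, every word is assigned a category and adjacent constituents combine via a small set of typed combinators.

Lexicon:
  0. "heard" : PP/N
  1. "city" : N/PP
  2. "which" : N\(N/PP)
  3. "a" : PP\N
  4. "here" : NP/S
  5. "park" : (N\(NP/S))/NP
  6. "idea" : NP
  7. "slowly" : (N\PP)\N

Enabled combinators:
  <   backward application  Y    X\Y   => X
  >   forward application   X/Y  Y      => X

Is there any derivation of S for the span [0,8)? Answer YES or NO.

NO

PP/N N/PP N\(N/PP) PP\N NP/S (N\(NP/S))/NP NP (N\PP)\N
CKY chart[0,8] = {PP}; S ∉ chart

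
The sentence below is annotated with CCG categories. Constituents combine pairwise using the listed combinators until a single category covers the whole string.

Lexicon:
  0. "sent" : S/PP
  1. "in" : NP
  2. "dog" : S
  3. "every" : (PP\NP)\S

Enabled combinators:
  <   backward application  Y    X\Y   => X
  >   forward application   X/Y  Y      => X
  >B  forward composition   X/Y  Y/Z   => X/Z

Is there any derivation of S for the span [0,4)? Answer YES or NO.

[0,4] S   >
  [0,1] "sent" : S/PP
  [1,4] PP   <
    [1,2] "in" : NP
    [2,4] PP\NP   <
      [2,3] "dog" : S
      [3,4] "every" : (PP\NP)\S

YES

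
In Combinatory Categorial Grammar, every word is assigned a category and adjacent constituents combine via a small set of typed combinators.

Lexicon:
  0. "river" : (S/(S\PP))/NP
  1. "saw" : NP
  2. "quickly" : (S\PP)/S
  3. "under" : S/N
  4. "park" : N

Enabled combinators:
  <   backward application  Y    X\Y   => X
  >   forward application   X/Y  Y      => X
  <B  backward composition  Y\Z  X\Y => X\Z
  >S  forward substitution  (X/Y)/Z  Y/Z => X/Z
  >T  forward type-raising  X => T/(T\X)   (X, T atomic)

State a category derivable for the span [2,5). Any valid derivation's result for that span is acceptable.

S\PP

[0,5] S   >
  [0,2] S/(S\PP)   >
    [0,1] "river" : (S/(S\PP))/NP
    [1,2] "saw" : NP
  [2,5] S\PP   >
    [2,3] "quickly" : (S\PP)/S
    [3,5] S   >
      [3,4] "under" : S/N
      [4,5] "park" : N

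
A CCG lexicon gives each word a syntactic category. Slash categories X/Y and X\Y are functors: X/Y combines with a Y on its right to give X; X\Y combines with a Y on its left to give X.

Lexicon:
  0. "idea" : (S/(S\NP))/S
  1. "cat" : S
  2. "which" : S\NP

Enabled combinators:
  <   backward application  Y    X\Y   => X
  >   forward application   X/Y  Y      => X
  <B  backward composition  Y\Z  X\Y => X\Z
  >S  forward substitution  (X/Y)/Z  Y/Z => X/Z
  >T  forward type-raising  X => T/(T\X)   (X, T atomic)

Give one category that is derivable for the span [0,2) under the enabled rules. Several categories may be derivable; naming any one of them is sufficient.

S/(S\NP)

[0,3] S   >
  [0,2] S/(S\NP)   >
    [0,1] "idea" : (S/(S\NP))/S
    [1,2] "cat" : S
  [2,3] "which" : S\NP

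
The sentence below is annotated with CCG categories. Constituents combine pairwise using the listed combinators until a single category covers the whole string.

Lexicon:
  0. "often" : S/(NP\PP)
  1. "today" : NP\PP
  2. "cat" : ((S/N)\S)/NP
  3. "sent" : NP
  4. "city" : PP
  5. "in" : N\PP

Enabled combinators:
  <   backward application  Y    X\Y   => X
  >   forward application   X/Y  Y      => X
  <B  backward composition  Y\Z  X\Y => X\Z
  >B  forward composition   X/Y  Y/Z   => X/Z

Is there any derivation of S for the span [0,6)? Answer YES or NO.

YES

[0,6] S   >
  [0,4] S/N   <
    [0,2] S   >
      [0,1] "often" : S/(NP\PP)
      [1,2] "today" : NP\PP
    [2,4] (S/N)\S   >
      [2,3] "cat" : ((S/N)\S)/NP
      [3,4] "sent" : NP
  [4,6] N   <
    [4,5] "city" : PP
    [5,6] "in" : N\PP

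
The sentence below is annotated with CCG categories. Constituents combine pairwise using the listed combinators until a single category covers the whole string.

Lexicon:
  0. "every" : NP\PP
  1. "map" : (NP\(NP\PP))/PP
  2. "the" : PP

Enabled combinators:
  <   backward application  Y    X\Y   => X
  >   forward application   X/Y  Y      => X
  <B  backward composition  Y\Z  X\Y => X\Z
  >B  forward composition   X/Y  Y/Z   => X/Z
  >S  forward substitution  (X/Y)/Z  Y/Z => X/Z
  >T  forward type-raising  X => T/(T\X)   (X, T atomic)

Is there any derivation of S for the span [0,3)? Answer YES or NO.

NP\PP (NP\(NP\PP))/PP PP
CKY chart[0,3] = {N/(N\NP), NP, NP/(NP\NP), PP/(PP\NP), S/(S\NP)}; S ∉ chart

NO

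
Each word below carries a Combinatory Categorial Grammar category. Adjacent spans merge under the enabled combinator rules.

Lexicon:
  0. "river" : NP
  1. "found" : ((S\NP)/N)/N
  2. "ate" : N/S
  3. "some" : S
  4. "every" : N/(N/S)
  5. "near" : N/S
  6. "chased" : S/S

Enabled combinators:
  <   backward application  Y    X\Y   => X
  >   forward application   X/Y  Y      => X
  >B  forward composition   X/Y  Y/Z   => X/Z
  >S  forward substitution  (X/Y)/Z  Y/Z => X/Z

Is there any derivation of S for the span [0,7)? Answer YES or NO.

[0,7] S   <
  [0,1] "river" : NP
  [1,7] S\NP   >
    [1,4] (S\NP)/N   >
      [1,2] "found" : ((S\NP)/N)/N
      [2,4] N   >
        [2,3] "ate" : N/S
        [3,4] "some" : S
    [4,7] N   >
      [4,5] "every" : N/(N/S)
      [5,7] N/S   >B
        [5,6] "near" : N/S
        [6,7] "chased" : S/S

YES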